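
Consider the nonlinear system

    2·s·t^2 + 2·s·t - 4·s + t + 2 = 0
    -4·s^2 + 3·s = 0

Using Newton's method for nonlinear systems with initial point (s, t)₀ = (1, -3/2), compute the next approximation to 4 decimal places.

At (1, -3/2): F = (-2.0000, -1.0000).
Jacobian J = [[2·t^2 + 2·t - 4, 4·s·t + 2·s + 1], [-8·s + 3, 0]].
At the point, J = [[-2.5000, -3.0000], [-5.0000, 0.0000]] (det J = -15.0000).
Solving J·Δ = −F gives Δ = (-0.2000, -0.5000).
Then the next iterate is (s, t)₁ = (0.8000, -2.0000).

(0.8000, -2.0000)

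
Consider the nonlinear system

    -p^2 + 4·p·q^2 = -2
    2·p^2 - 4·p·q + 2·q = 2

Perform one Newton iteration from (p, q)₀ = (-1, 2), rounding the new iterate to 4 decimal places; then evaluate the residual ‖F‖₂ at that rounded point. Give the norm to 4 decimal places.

At (-1, 2): F = (-15.0000, 12.0000).
Jacobian J = [[-2·p + 4·q^2, 8·p·q], [4·p - 4·q, -4·p + 2]].
At the point, J = [[18.0000, -16.0000], [-12.0000, 6.0000]] (det J = -84.0000).
Solving J·Δ = −F gives Δ = (1.2143, 0.4286).
Then the next iterate is (p, q)₁ = (0.2143, 2.4286).
Re-evaluating at (0.2143, 2.4286): F = (7.009925, 0.867253), so ‖F‖₂ = 7.0634.

7.0634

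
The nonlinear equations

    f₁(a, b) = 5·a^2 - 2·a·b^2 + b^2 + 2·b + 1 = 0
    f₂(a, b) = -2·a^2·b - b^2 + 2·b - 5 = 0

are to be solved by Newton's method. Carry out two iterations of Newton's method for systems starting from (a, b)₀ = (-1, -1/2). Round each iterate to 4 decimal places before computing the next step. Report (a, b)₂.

At (-1, -1/2): F = (5.7500, -5.2500).
Jacobian J = [[10·a - 2·b^2, -4·a·b + 2·b + 2], [-4·a·b, -2·a^2 - 2·b + 2]].
At the point, J = [[-10.5000, -1.0000], [-2.0000, 1.0000]] (det J = -12.5000).
Solving J·Δ = −F gives Δ = (0.0400, 5.3300).
Then the next iterate is (a, b)₁ = (-0.9600, 4.8300).
Round to (-0.9600, 4.8300) and repeat: F = (83.388388, -27.571556), J = [[-56.2578, 30.2072], [18.5472, -9.5032]].
Δ = (1.5764, 0.1753), so (a, b)₂ = (0.6164, 5.0053).

(0.6164, 5.0053)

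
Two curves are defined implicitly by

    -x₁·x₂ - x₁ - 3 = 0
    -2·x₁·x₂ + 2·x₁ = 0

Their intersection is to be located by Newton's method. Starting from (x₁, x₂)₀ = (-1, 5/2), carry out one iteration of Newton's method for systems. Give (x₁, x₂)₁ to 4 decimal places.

At (-1, 5/2): F = (0.5000, 3.0000).
Jacobian J = [[-x₂ - 1, -x₁], [-2·x₂ + 2, -2·x₁]].
At the point, J = [[-3.5000, 1.0000], [-3.0000, 2.0000]] (det J = -4.0000).
Solving J·Δ = −F gives Δ = (-0.5000, -2.2500).
Then the next iterate is (x₁, x₂)₁ = (-1.5000, 0.2500).

(-1.5000, 0.2500)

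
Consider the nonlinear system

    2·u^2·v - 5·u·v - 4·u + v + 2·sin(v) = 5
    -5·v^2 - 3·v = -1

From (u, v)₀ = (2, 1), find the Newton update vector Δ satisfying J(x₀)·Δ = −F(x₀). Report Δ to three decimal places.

At (2, 1): F = (-12.31706, -7.000).
Jacobian J = [[4·u·v - 5·v - 4, 2·u^2 - 5·u + 2·cos(v) + 1], [0, -10·v - 3]].
At the point, J = [[-1.000, 0.08060], [0.000, -13.000]] (det J = 13.000).
Solving J·Δ = −F gives Δ = (-12.360, -0.538).

(-12.360, -0.538)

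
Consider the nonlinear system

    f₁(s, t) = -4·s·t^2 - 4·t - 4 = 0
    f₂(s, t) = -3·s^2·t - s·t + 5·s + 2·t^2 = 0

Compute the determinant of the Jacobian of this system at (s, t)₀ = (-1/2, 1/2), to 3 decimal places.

J = [[-4·t^2, -8·s·t - 4], [-6·s·t - t + 5, -3·s^2 - s + 4·t]].
At the point, J = [[-1.000, -2.000], [6.000, 1.750]].
det J = 10.250.

10.250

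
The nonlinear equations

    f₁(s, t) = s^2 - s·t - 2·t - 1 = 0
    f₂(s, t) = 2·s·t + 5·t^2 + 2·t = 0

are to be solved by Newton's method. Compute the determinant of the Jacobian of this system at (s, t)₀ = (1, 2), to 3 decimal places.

J = [[2·s - t, -s - 2], [2·t, 2·s + 10·t + 2]].
At the point, J = [[0.000, -3.000], [4.000, 24.000]].
det J = 12.000.

12.000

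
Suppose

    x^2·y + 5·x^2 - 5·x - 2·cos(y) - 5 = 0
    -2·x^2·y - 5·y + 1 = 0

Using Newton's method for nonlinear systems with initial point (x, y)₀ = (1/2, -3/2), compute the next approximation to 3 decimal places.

At (1/2, -3/2): F = (-6.76647, 9.250).
Jacobian J = [[2·x·y + 10·x - 5, x^2 + 2·sin(y)], [-4·x·y, -2·x^2 - 5]].
At the point, J = [[-1.500, -1.74499], [3.000, -5.500]] (det J = 13.48497).
Solving J·Δ = −F gives Δ = (-3.957, -0.476).
Then the next iterate is (x, y)₁ = (-3.457, -1.976).

(-3.457, -1.976)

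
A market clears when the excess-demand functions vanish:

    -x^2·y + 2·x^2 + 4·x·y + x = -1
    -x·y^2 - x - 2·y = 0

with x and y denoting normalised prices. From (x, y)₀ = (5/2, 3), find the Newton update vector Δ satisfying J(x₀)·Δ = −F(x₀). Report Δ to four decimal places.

At (5/2, 3): F = (27.2500, -31.0000).
Jacobian J = [[-2·x·y + 4·x + 4·y + 1, -x^2 + 4·x], [-y^2 - 1, -2·x·y - 2]].
At the point, J = [[8.0000, 3.7500], [-10.0000, -17.0000]] (det J = -98.5000).
Solving J·Δ = −F gives Δ = (-3.5228, 0.2487).

(-3.5228, 0.2487)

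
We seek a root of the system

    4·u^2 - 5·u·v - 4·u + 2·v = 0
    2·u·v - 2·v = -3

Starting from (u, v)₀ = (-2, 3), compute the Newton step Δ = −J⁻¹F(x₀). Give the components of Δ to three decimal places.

(1.304, -1.196)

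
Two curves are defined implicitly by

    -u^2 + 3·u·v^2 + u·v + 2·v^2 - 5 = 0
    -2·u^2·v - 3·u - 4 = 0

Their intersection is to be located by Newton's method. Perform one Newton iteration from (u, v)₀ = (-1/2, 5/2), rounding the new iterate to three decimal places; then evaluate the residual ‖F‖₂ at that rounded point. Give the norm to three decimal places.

At (-1/2, 5/2): F = (-3.375, -3.750).
Jacobian J = [[-2·u + 3·v^2 + v, 6·u·v + u + 4·v], [-4·u·v - 3, -2·u^2]].
At the point, J = [[22.250, 2.000], [2.000, -0.500]] (det J = -15.125).
Solving J·Δ = −F gives Δ = (0.607, -5.070).
Then the next iterate is (u, v)₁ = (0.107, -2.570).
Re-evaluating at (0.107, -2.570): F = (10.04353, -4.26215), so ‖F‖₂ = 10.910.

10.910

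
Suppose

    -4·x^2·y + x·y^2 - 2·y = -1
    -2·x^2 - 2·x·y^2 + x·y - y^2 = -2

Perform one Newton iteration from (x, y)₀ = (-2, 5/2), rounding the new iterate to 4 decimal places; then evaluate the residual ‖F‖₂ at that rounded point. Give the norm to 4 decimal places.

At (-2, 5/2): F = (-56.5000, 7.7500).
Jacobian J = [[-8·x·y + y^2, -4·x^2 + 2·x·y - 2], [-4·x - 2·y^2 + y, -4·x·y + x - 2·y]].
At the point, J = [[46.2500, -28.0000], [-2.0000, 13.0000]] (det J = 545.2500).
Solving J·Δ = −F gives Δ = (0.9491, -0.4501).
Then the next iterate is (x, y)₁ = (-1.0509, 2.0499).
Re-evaluating at (-1.0509, 2.0499): F = (-16.571339, 2.266841), so ‖F‖₂ = 16.7257.

16.7257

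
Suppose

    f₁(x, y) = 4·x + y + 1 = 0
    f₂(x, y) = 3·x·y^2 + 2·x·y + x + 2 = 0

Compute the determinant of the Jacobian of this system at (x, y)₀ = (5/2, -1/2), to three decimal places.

J = [[4, 1], [3·y^2 + 2·y + 1, 6·x·y + 2·x]].
At the point, J = [[4.000, 1.000], [0.750, -2.500]].
det J = -10.750.

-10.750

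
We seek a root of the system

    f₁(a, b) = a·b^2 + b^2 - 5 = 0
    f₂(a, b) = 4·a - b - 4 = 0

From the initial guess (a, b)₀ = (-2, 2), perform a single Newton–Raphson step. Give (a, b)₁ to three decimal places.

At (-2, 2): F = (-9.000, -14.000).
Jacobian J = [[b^2, 2·a·b + 2·b], [4, -1]].
At the point, J = [[4.000, -4.000], [4.000, -1.000]] (det J = 12.000).
Solving J·Δ = −F gives Δ = (3.917, 1.667).
Then the next iterate is (a, b)₁ = (1.917, 3.667).

(1.917, 3.667)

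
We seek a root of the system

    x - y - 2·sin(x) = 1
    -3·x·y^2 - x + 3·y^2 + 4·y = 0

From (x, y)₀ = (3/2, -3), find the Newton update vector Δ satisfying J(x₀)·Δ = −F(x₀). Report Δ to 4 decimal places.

(-0.4415, 1.1260)

At (3/2, -3): F = (1.505010, -27.0000).
Jacobian J = [[-2·cos(x) + 1, -1], [-3·y^2 - 1, -6·x·y + 6·y + 4]].
At the point, J = [[0.858526, -1.0000], [-28.0000, 13.0000]] (det J = -16.839167).
Solving J·Δ = −F gives Δ = (-0.4415, 1.1260).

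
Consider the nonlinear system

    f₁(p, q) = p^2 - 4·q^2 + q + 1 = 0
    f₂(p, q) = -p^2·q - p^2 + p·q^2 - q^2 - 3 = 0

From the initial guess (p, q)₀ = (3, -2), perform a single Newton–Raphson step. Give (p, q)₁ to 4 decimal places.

(2.6250, -1.3971)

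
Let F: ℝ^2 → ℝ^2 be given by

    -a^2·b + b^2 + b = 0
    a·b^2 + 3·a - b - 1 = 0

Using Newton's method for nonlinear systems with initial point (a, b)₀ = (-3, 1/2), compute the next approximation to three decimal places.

At (-3, 1/2): F = (-3.750, -11.250).
Jacobian J = [[-2·a·b, -a^2 + 2·b + 1], [b^2 + 3, 2·a·b - 1]].
At the point, J = [[3.000, -7.000], [3.250, -4.000]] (det J = 10.750).
Solving J·Δ = −F gives Δ = (5.930, 2.006).
Then the next iterate is (a, b)₁ = (2.930, 2.506).

(2.930, 2.506)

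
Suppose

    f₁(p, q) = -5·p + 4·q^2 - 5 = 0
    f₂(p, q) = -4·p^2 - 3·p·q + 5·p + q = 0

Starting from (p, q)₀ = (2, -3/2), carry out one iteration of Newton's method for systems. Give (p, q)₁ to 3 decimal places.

(2.906, -2.377)

At (2, -3/2): F = (-6.000, 1.500).
Jacobian J = [[-5, 8·q], [-8·p - 3·q + 5, -3·p + 1]].
At the point, J = [[-5.000, -12.000], [-6.500, -5.000]] (det J = -53.000).
Solving J·Δ = −F gives Δ = (0.906, -0.877).
Then the next iterate is (p, q)₁ = (2.906, -2.377).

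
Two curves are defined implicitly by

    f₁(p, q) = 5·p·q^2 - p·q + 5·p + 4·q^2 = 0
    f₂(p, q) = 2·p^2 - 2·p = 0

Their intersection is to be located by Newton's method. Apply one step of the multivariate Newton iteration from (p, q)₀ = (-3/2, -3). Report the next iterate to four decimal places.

At (-3/2, -3): F = (-43.5000, 7.5000).
Jacobian J = [[5·q^2 - q + 5, 10·p·q - p + 8·q], [4·p - 2, 0]].
At the point, J = [[53.0000, 22.5000], [-8.0000, 0.0000]] (det J = 180.0000).
Solving J·Δ = −F gives Δ = (0.9375, -0.2750).
Then the next iterate is (p, q)₁ = (-0.5625, -3.2750).

(-0.5625, -3.2750)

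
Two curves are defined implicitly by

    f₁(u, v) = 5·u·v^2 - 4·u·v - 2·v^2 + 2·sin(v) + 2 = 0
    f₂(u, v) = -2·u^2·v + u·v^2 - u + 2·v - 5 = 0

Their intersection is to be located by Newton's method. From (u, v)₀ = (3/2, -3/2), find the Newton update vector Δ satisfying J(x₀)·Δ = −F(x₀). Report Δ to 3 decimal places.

(1.251, 1.922)

At (3/2, -3/2): F = (21.38001, 0.625).
Jacobian J = [[5·v^2 - 4·v, 10·u·v - 4·u - 4·v + 2·cos(v)], [-4·u·v + v^2 - 1, -2·u^2 + 2·u·v + 2]].
At the point, J = [[17.250, -22.35853], [10.250, -7.000]] (det J = 108.42489).
Solving J·Δ = −F gives Δ = (1.251, 1.922).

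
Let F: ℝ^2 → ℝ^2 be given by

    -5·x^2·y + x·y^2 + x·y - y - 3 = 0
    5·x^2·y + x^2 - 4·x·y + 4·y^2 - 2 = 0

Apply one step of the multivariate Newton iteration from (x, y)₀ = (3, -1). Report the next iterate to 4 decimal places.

(2.9870, -0.1304)

At (3, -1): F = (43.0000, -22.0000).
Jacobian J = [[-10·x·y + y^2 + y, -5·x^2 + 2·x·y + x - 1], [10·x·y + 2·x - 4·y, 5·x^2 - 4·x + 8·y]].
At the point, J = [[30.0000, -49.0000], [-20.0000, 25.0000]] (det J = -230.0000).
Solving J·Δ = −F gives Δ = (-0.0130, 0.8696).
Then the next iterate is (x, y)₁ = (2.9870, -0.1304).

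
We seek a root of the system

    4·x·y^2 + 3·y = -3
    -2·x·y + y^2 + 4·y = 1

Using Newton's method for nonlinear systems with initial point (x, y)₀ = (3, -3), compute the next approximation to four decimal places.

(1.8095, -2.1429)

At (3, -3): F = (102.0000, 14.0000).
Jacobian J = [[4·y^2, 8·x·y + 3], [-2·y, -2·x + 2·y + 4]].
At the point, J = [[36.0000, -69.0000], [6.0000, -8.0000]] (det J = 126.0000).
Solving J·Δ = −F gives Δ = (-1.1905, 0.8571).
Then the next iterate is (x, y)₁ = (1.8095, -2.1429).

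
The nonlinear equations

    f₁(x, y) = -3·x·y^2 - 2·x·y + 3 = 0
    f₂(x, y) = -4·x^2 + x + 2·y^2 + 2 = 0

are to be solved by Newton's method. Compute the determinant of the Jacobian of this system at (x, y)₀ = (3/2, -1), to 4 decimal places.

J = [[-3·y^2 - 2·y, -6·x·y - 2·x], [-8·x + 1, 4·y]].
At the point, J = [[-1.0000, 6.0000], [-11.0000, -4.0000]].
det J = 70.0000.

70.0000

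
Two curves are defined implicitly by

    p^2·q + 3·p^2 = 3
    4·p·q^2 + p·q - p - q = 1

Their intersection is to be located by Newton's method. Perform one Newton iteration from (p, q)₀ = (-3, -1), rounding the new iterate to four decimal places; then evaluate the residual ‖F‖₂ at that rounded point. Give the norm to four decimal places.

At (-3, -1): F = (15.0000, -6.0000).
Jacobian J = [[2·p·q + 6·p, p^2], [4·q^2 + q - 1, 8·p·q + p - 1]].
At the point, J = [[-12.0000, 9.0000], [2.0000, 20.0000]] (det J = -258.0000).
Solving J·Δ = −F gives Δ = (1.3721, 0.1628).
Then the next iterate is (p, q)₁ = (-1.6279, -0.8372).
Re-evaluating at (-1.6279, -0.8372): F = (2.731546, -1.736028), so ‖F‖₂ = 3.2365.

3.2365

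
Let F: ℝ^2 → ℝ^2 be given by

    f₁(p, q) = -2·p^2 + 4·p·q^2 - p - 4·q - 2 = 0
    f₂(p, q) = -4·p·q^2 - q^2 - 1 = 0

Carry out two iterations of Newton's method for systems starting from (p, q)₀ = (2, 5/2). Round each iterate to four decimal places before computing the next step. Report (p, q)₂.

(-28.0489, -19.6610)

At (2, 5/2): F = (28.0000, -57.2500).
Jacobian J = [[-4·p + 4·q^2 - 1, 8·p·q - 4], [-4·q^2, -8·p·q - 2·q]].
At the point, J = [[16.0000, 36.0000], [-25.0000, -45.0000]] (det J = 180.0000).
Solving J·Δ = −F gives Δ = (-4.4500, 1.2000).
Then the next iterate is (p, q)₁ = (-2.4500, 3.7000).
Round to (-2.4500, 3.7000) and repeat: F = (-160.5170, 119.4720), J = [[63.5600, -76.5200], [-54.7600, 65.1200]].
Δ = (-25.5989, -23.3610), so (p, q)₂ = (-28.0489, -19.6610).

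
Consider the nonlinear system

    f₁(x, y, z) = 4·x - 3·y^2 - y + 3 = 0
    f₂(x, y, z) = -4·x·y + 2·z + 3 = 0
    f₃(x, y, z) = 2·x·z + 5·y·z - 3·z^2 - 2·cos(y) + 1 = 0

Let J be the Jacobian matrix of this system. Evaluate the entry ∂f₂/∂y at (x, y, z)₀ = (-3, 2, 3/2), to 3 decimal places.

∂f₂/∂y = -4·x.
At (-3, 2, 3/2) this is 12.000.

12.000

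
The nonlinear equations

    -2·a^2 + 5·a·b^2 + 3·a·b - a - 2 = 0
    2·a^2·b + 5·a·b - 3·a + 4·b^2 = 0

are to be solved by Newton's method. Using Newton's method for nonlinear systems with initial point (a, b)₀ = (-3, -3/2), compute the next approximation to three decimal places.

At (-3, -3/2): F = (-37.250, 13.500).
Jacobian J = [[-4·a + 5·b^2 + 3·b - 1, 10·a·b + 3·a], [4·a·b + 5·b - 3, 2·a^2 + 5·a + 8·b]].
At the point, J = [[17.750, 36.000], [7.500, -9.000]] (det J = -429.750).
Solving J·Δ = −F gives Δ = (-0.351, 1.208).
Then the next iterate is (a, b)₁ = (-3.351, -0.292).

(-3.351, -0.292)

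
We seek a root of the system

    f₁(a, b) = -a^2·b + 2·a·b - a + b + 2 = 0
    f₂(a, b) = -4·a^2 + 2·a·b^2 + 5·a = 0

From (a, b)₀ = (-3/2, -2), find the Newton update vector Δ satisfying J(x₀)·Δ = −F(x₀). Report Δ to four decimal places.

(0.8883, 0.5243)

At (-3/2, -2): F = (12.0000, -28.5000).
Jacobian J = [[-2·a·b + 2·b - 1, -a^2 + 2·a + 1], [-8·a + 2·b^2 + 5, 4·a·b]].
At the point, J = [[-11.0000, -4.2500], [25.0000, 12.0000]] (det J = -25.7500).
Solving J·Δ = −F gives Δ = (0.8883, 0.5243).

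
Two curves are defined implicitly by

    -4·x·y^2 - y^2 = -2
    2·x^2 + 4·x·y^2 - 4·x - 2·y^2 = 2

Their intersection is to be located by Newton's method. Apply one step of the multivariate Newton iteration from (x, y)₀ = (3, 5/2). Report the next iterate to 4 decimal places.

At (3, 5/2): F = (-79.2500, 66.5000).
Jacobian J = [[-4·y^2, -8·x·y - 2·y], [4·x + 4·y^2 - 4, 8·x·y - 4·y]].
At the point, J = [[-25.0000, -65.0000], [33.0000, 50.0000]] (det J = 895.0000).
Solving J·Δ = −F gives Δ = (-0.4022, -1.0645).
Then the next iterate is (x, y)₁ = (2.5978, 1.4355).

(2.5978, 1.4355)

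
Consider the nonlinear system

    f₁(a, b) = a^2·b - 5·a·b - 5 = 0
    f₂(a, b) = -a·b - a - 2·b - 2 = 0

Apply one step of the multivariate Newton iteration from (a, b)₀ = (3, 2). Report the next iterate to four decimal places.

(2.8214, -0.8929)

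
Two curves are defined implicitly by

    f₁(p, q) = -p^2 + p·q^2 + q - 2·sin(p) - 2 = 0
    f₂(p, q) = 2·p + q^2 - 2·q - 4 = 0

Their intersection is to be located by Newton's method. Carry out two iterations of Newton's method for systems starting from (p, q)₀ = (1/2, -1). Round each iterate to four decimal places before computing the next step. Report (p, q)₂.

At (1/2, -1): F = (-3.708851, 0.0000).
Jacobian J = [[-2·p + q^2 - 2·cos(p), 2·p·q + 1], [2, 2·q - 2]].
At the point, J = [[-1.755165, 0.0000], [2.0000, -4.0000]] (det J = 7.020660).
Solving J·Δ = −F gives Δ = (-2.1131, -1.0566).
Then the next iterate is (p, q)₁ = (-1.6131, -2.0566).
Round to (-1.6131, -2.0566) and repeat: F = (-11.483254, 1.116604), J = [[7.540386, 7.635003], [2.0000, -6.1132]].
Δ = (1.0050, 0.5115), so (p, q)₂ = (-0.6081, -1.5451).

(-0.6081, -1.5451)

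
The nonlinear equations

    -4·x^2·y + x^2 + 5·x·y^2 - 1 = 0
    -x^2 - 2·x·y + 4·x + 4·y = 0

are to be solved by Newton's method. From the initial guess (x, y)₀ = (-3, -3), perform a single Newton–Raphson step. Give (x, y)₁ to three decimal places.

At (-3, -3): F = (-19.000, -51.000).
Jacobian J = [[-8·x·y + 2·x + 5·y^2, -4·x^2 + 10·x·y], [-2·x - 2·y + 4, -2·x + 4]].
At the point, J = [[-33.000, 54.000], [16.000, 10.000]] (det J = -1194.000).
Solving J·Δ = −F gives Δ = (2.147, 1.664).
Then the next iterate is (x, y)₁ = (-0.853, -1.336).

(-0.853, -1.336)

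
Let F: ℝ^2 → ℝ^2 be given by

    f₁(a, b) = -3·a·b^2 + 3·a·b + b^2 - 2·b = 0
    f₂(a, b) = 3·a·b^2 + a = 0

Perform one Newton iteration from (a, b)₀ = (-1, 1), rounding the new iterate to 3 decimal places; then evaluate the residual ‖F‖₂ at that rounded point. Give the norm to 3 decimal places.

3.527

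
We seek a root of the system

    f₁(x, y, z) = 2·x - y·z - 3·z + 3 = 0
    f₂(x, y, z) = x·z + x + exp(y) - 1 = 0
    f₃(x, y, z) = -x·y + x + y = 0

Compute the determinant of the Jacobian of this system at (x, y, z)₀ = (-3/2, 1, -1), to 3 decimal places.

J = [[2, -z, -y - 3], [z + 1, exp(y), x], [-y + 1, -x + 1, 0]].
At the point, J = [[2.000, 1.000, -4.000], [0.000, 2.71828, -1.500], [0.000, 2.500, 0.000]].
det J = 7.500.

7.500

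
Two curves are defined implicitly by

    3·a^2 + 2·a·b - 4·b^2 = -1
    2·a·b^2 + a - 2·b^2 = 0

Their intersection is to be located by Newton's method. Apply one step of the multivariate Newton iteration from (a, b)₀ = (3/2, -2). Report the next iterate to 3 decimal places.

(1.251, -1.185)

At (3/2, -2): F = (-14.250, 5.500).
Jacobian J = [[6·a + 2·b, 2·a - 8·b], [2·b^2 + 1, 4·a·b - 4·b]].
At the point, J = [[5.000, 19.000], [9.000, -4.000]] (det J = -191.000).
Solving J·Δ = −F gives Δ = (-0.249, 0.815).
Then the next iterate is (a, b)₁ = (1.251, -1.185).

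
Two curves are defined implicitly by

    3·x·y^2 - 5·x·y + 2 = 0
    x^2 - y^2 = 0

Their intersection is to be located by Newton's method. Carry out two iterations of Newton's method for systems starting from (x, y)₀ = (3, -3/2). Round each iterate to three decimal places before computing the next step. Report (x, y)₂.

(0.791, -0.457)

At (3, -3/2): F = (44.750, 6.750).
Jacobian J = [[3·y^2 - 5·y, 6·x·y - 5·x], [2·x, -2·y]].
At the point, J = [[14.250, -42.000], [6.000, 3.000]] (det J = 294.750).
Solving J·Δ = −F gives Δ = (-1.417, 0.585).
Then the next iterate is (x, y)₁ = (1.583, -0.915).
Round to (1.583, -0.915) and repeat: F = (13.21821, 1.66866), J = [[7.08668, -16.60567], [3.166, 1.830]].
Δ = (-0.792, 0.458), so (x, y)₂ = (0.791, -0.457).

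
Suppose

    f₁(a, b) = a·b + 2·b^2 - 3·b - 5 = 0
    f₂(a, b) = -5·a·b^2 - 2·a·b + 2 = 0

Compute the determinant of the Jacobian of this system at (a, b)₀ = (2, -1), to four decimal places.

-31.0000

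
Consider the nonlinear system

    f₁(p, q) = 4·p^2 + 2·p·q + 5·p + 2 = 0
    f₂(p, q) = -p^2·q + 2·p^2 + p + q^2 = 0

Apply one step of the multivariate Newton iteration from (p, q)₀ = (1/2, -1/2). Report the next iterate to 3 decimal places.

At (1/2, -1/2): F = (5.000, 1.375).
Jacobian J = [[8·p + 2·q + 5, 2·p], [-2·p·q + 4·p + 1, -p^2 + 2·q]].
At the point, J = [[8.000, 1.000], [3.500, -1.250]] (det J = -13.500).
Solving J·Δ = −F gives Δ = (-0.565, -0.481).
Then the next iterate is (p, q)₁ = (-0.065, -0.981).

(-0.065, -0.981)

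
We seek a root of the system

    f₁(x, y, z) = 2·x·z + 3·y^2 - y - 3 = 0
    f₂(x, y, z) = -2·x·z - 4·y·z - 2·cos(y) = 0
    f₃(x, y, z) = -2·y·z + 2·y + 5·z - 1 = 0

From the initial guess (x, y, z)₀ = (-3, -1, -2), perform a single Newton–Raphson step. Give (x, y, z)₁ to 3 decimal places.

At (-3, -1, -2): F = (13.000, -21.08060, -17.000).
Jacobian J = [[2·z, 6·y - 1, 2·x], [-2·z, -4·z + 2·sin(y), -2·x - 4·y], [0, -2·z + 2, -2·y + 5]].
At the point, J = [[-4.000, -7.000, -6.000], [4.000, 6.31706, 10.000], [0.000, 6.000, 7.000]] (det J = 115.12238).
Solving J·Δ = −F gives Δ = (-0.577, 0.397, 2.088).
Then the next iterate is (x, y, z)₁ = (-3.577, -0.603, 0.088).

(-3.577, -0.603, 0.088)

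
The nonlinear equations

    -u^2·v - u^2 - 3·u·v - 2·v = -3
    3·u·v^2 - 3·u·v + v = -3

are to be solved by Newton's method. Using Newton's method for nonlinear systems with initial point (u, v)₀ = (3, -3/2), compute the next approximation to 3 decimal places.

(-0.600, -1.650)

At (3, -3/2): F = (24.000, 35.250).
Jacobian J = [[-2·u·v - 2·u - 3·v, -u^2 - 3·u - 2], [3·v^2 - 3·v, 6·u·v - 3·u + 1]].
At the point, J = [[7.500, -20.000], [11.250, -35.000]] (det J = -37.500).
Solving J·Δ = −F gives Δ = (-3.600, -0.150).
Then the next iterate is (u, v)₁ = (-0.600, -1.650).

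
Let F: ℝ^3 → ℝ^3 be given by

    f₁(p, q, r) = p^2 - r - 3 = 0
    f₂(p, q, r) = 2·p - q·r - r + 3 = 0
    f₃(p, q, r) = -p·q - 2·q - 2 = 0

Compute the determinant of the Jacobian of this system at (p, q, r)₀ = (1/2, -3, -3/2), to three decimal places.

14.500

J = [[2·p, 0, -1], [2, -r, -q - 1], [-q, -p - 2, 0]].
At the point, J = [[1.000, 0.000, -1.000], [2.000, 1.500, 2.000], [3.000, -2.500, 0.000]].
det J = 14.500.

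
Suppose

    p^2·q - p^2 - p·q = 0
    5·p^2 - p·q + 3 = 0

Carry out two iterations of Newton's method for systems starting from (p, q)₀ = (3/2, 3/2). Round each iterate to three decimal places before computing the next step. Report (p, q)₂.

At (3/2, 3/2): F = (-1.125, 12.000).
Jacobian J = [[2·p·q - 2·p - q, p^2 - p], [10·p - q, -p]].
At the point, J = [[0.000, 0.750], [13.500, -1.500]] (det J = -10.125).
Solving J·Δ = −F gives Δ = (-0.722, 1.500).
Then the next iterate is (p, q)₁ = (0.778, 3.000).
Round to (0.778, 3.000) and repeat: F = (-1.12343, 3.69242), J = [[0.112, -0.17272], [4.780, -0.778]].
Δ = (-2.047, -7.832), so (p, q)₂ = (-1.269, -4.832).

(-1.269, -4.832)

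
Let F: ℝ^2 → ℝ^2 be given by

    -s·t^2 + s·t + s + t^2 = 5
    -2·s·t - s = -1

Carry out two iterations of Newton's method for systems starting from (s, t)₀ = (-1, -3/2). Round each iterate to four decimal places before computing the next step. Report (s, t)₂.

(-0.3741, -1.8510)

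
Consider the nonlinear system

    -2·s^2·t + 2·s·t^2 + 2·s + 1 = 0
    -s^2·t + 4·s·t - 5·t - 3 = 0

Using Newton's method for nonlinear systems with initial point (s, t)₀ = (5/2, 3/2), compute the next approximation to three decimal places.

At (5/2, 3/2): F = (-1.500, -4.875).
Jacobian J = [[-4·s·t + 2·t^2 + 2, -2·s^2 + 4·s·t], [-2·s·t + 4·t, -s^2 + 4·s - 5]].
At the point, J = [[-8.500, 2.500], [-1.500, -1.250]] (det J = 14.375).
Solving J·Δ = −F gives Δ = (-0.978, -2.726).
Then the next iterate is (s, t)₁ = (1.522, -1.226).

(1.522, -1.226)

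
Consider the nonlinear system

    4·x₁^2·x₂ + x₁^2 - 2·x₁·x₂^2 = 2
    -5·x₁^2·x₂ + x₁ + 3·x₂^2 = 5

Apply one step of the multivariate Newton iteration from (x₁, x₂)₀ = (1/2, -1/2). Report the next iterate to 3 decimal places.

(27.500, 21.000)

At (1/2, -1/2): F = (-2.500, -3.125).
Jacobian J = [[8·x₁·x₂ + 2·x₁ - 2·x₂^2, 4·x₁^2 - 4·x₁·x₂], [-10·x₁·x₂ + 1, -5·x₁^2 + 6·x₂]].
At the point, J = [[-1.500, 2.000], [3.500, -4.250]] (det J = -0.625).
Solving J·Δ = −F gives Δ = (27.000, 21.500).
Then the next iterate is (x₁, x₂)₁ = (27.500, 21.000).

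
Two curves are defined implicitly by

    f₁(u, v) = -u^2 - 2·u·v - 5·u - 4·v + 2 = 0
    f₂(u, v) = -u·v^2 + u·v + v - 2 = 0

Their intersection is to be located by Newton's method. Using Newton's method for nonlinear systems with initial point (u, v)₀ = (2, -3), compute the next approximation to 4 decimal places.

At (2, -3): F = (12.0000, -29.0000).
Jacobian J = [[-2·u - 2·v - 5, -2·u - 4], [-v^2 + v, -2·u·v + u + 1]].
At the point, J = [[-3.0000, -8.0000], [-12.0000, 15.0000]] (det J = -141.0000).
Solving J·Δ = −F gives Δ = (-0.3688, 1.6383).
Then the next iterate is (u, v)₁ = (1.6312, -1.3617).

(1.6312, -1.3617)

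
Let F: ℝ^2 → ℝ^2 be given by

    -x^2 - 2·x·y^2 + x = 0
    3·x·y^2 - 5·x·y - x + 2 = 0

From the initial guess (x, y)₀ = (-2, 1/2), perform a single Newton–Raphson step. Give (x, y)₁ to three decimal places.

(-0.276, -0.190)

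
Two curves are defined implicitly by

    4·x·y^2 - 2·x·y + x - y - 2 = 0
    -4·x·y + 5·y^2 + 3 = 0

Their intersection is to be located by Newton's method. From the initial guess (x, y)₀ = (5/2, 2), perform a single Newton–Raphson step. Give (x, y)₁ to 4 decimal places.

At (5/2, 2): F = (28.5000, 3.0000).
Jacobian J = [[4·y^2 - 2·y + 1, 8·x·y - 2·x - 1], [-4·y, -4·x + 10·y]].
At the point, J = [[13.0000, 34.0000], [-8.0000, 10.0000]] (det J = 402.0000).
Solving J·Δ = −F gives Δ = (-0.4552, -0.6642).
Then the next iterate is (x, y)₁ = (2.0448, 1.3358).

(2.0448, 1.3358)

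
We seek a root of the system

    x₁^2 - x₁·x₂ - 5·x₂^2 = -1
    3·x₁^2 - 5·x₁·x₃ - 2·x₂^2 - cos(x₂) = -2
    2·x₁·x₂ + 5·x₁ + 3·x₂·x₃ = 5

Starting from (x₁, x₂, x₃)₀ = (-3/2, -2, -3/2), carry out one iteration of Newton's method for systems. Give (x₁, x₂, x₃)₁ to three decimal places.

At (-3/2, -2, -3/2): F = (-19.750, -10.08385, 2.500).
Jacobian J = [[2·x₁ - x₂, -x₁ - 10·x₂, 0], [6·x₁ - 5·x₃, -4·x₂ + sin(x₂), -5·x₁], [2·x₂ + 5, 2·x₁ + 3·x₃, 3·x₂]].
At the point, J = [[-1.000, 21.500, 0.000], [-1.500, 7.09070, 7.500], [1.000, -7.500, -6.000]] (det J = -45.95578).
Solving J·Δ = −F gives Δ = (-25.424, -0.264, -3.491).
Then the next iterate is (x₁, x₂, x₃)₁ = (-26.924, -2.264, -4.991).

(-26.924, -2.264, -4.991)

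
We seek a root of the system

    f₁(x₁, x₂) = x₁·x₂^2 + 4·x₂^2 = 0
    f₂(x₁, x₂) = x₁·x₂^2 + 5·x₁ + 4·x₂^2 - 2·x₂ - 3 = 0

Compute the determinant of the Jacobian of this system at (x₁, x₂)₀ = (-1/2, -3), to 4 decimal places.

J = [[x₂^2, 2·x₁·x₂ + 8·x₂], [x₂^2 + 5, 2·x₁·x₂ + 8·x₂ - 2]].
At the point, J = [[9.0000, -21.0000], [14.0000, -23.0000]].
det J = 87.0000.

87.0000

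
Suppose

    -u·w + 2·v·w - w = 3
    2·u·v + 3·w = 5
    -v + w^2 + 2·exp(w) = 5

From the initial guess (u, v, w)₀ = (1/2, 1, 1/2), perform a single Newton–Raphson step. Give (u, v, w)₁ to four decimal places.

(-0.5726, 2.7274, 1.4726)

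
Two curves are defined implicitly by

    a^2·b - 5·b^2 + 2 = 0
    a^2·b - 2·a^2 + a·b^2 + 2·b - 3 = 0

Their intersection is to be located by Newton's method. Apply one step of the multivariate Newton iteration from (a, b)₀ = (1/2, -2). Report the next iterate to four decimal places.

At (1/2, -2): F = (-18.5000, -6.0000).
Jacobian J = [[2·a·b, a^2 - 10·b], [2·a·b - 4·a + b^2, a^2 + 2·a·b + 2]].
At the point, J = [[-2.0000, 20.2500], [0.0000, 0.2500]] (det J = -0.5000).
Solving J·Δ = −F gives Δ = (233.7500, 24.0000).
Then the next iterate is (a, b)₁ = (234.2500, 22.0000).

(234.2500, 22.0000)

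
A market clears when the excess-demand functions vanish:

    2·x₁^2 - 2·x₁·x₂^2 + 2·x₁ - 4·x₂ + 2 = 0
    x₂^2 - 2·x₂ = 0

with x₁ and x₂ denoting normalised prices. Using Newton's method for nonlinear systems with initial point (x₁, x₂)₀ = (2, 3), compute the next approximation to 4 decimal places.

At (2, 3): F = (-34.0000, 3.0000).
Jacobian J = [[4·x₁ - 2·x₂^2 + 2, -4·x₁·x₂ - 4], [0, 2·x₂ - 2]].
At the point, J = [[-8.0000, -28.0000], [0.0000, 4.0000]] (det J = -32.0000).
Solving J·Δ = −F gives Δ = (-1.6250, -0.7500).
Then the next iterate is (x₁, x₂)₁ = (0.3750, 2.2500).

(0.3750, 2.2500)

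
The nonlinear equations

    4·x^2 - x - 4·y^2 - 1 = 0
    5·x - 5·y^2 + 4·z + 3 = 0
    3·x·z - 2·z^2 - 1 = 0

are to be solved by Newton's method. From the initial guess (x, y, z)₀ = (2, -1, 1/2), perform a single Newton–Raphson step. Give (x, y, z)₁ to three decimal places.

(1.820, -1.787, 0.193)

At (2, -1, 1/2): F = (9.000, 10.000, 1.500).
Jacobian J = [[8·x - 1, -8·y, 0], [5, -10·y, 4], [3·z, 0, 3·x - 4·z]].
At the point, J = [[15.000, 8.000, 0.000], [5.000, 10.000, 4.000], [1.500, 0.000, 4.000]] (det J = 488.000).
Solving J·Δ = −F gives Δ = (-0.180, -0.787, -0.307).
Then the next iterate is (x, y, z)₁ = (1.820, -1.787, 0.193).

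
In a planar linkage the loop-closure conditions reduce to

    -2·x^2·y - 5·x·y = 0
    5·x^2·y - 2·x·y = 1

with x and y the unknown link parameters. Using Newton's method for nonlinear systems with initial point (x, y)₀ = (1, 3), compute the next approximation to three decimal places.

At (1, 3): F = (-21.000, 8.000).
Jacobian J = [[-4·x·y - 5·y, -2·x^2 - 5·x], [10·x·y - 2·y, 5·x^2 - 2·x]].
At the point, J = [[-27.000, -7.000], [24.000, 3.000]] (det J = 87.000).
Solving J·Δ = −F gives Δ = (0.080, -3.310).
Then the next iterate is (x, y)₁ = (1.080, -0.310).

(1.080, -0.310)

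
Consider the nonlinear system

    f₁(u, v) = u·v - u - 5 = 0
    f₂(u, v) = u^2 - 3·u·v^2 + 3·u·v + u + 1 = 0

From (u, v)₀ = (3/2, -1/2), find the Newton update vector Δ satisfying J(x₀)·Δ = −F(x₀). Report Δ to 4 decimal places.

(-4.1744, 0.6589)

At (3/2, -1/2): F = (-7.2500, 1.3750).
Jacobian J = [[v - 1, u], [2·u - 3·v^2 + 3·v + 1, -6·u·v + 3·u]].
At the point, J = [[-1.5000, 1.5000], [1.7500, 9.0000]] (det J = -16.1250).
Solving J·Δ = −F gives Δ = (-4.1744, 0.6589).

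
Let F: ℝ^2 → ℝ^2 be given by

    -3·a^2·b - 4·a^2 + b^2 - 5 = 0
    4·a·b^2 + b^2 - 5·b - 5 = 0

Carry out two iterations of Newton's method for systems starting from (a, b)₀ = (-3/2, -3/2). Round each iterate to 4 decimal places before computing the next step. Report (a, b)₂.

At (-3/2, -3/2): F = (-1.6250, -8.7500).
Jacobian J = [[-6·a·b - 8·a, -3·a^2 + 2·b], [4·b^2, 8·a·b + 2·b - 5]].
At the point, J = [[-1.5000, -9.7500], [9.0000, 10.0000]] (det J = 72.7500).
Solving J·Δ = −F gives Δ = (1.3960, -0.3814).
Then the next iterate is (a, b)₁ = (-0.1040, -1.8814).
Round to (-0.1040, -1.8814) and repeat: F = (-1.442550, 6.474165), J = [[-0.341994, -3.795248], [14.158664, -7.197475]].
Δ = (-0.6220, -0.3240), so (a, b)₂ = (-0.7260, -2.2054).

(-0.7260, -2.2054)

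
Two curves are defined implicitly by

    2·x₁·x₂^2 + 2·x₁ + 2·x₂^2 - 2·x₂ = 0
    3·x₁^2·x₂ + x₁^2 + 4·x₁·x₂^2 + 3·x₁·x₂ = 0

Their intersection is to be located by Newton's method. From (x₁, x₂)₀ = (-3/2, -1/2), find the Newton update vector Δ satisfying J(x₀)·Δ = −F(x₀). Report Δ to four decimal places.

At (-3/2, -1/2): F = (-2.2500, -0.3750).
Jacobian J = [[2·x₂^2 + 2, 4·x₁·x₂ + 4·x₂ - 2], [6·x₁·x₂ + 2·x₁ + 4·x₂^2 + 3·x₂, 3·x₁^2 + 8·x₁·x₂ + 3·x₁]].
At the point, J = [[2.5000, -1.0000], [1.0000, 8.2500]] (det J = 21.6250).
Solving J·Δ = −F gives Δ = (0.8757, -0.0607).

(0.8757, -0.0607)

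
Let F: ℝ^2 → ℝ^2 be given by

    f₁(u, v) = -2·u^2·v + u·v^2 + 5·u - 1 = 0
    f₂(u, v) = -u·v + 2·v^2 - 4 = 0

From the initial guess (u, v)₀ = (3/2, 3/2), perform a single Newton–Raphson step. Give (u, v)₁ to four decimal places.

(3.2857, 2.4841)

At (3/2, 3/2): F = (3.1250, -1.7500).
Jacobian J = [[-4·u·v + v^2 + 5, -2·u^2 + 2·u·v], [-v, -u + 4·v]].
At the point, J = [[-1.7500, 0.0000], [-1.5000, 4.5000]] (det J = -7.8750).
Solving J·Δ = −F gives Δ = (1.7857, 0.9841).
Then the next iterate is (u, v)₁ = (3.2857, 2.4841).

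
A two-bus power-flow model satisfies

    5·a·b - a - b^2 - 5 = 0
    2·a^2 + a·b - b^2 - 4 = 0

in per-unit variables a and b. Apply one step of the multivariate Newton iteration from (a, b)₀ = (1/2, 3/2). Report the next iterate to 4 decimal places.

(1.0172, 0.2241)

At (1/2, 3/2): F = (-4.0000, -5.0000).
Jacobian J = [[5·b - 1, 5·a - 2·b], [4·a + b, a - 2·b]].
At the point, J = [[6.5000, -0.5000], [3.5000, -2.5000]] (det J = -14.5000).
Solving J·Δ = −F gives Δ = (0.5172, -1.2759).
Then the next iterate is (a, b)₁ = (1.0172, 0.2241).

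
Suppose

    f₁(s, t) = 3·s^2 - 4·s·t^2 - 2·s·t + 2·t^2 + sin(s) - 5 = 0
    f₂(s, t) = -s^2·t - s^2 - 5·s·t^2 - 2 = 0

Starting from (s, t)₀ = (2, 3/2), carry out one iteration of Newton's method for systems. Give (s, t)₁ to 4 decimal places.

At (2, 3/2): F = (-11.590703, -34.5000).
Jacobian J = [[6·s - 4·t^2 - 2·t + cos(s), -8·s·t - 2·s + 4·t], [-2·s·t - 2·s - 5·t^2, -s^2 - 10·s·t]].
At the point, J = [[-0.416147, -22.0000], [-21.2500, -34.0000]] (det J = -453.351008).
Solving J·Δ = −F gives Δ = (-0.8049, -0.5116).
Then the next iterate is (s, t)₁ = (1.1951, 0.9884).

(1.1951, 0.9884)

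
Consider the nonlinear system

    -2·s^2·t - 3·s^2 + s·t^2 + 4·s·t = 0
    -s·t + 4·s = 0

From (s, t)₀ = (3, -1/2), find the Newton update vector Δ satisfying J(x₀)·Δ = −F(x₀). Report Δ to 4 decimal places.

(-2.3394, 0.9908)

At (3, -1/2): F = (-23.2500, 13.5000).
Jacobian J = [[-4·s·t - 6·s + t^2 + 4·t, -2·s^2 + 2·s·t + 4·s], [-t + 4, -s]].
At the point, J = [[-13.7500, -9.0000], [4.5000, -3.0000]] (det J = 81.7500).
Solving J·Δ = −F gives Δ = (-2.3394, 0.9908).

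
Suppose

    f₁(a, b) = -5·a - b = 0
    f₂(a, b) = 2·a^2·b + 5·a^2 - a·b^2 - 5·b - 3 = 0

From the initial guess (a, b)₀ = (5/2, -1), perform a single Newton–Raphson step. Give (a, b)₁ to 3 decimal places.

At (5/2, -1): F = (-11.500, 18.250).
Jacobian J = [[-5, -1], [4·a·b + 10·a - b^2, 2·a^2 - 2·a·b - 5]].
At the point, J = [[-5.000, -1.000], [14.000, 12.500]] (det J = -48.500).
Solving J·Δ = −F gives Δ = (-2.588, 1.438).
Then the next iterate is (a, b)₁ = (-0.088, 0.438).

(-0.088, 0.438)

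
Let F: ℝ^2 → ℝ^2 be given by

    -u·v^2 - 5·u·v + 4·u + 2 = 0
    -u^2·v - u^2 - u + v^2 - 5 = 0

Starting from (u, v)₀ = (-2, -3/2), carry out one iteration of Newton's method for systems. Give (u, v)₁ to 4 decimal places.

At (-2, -3/2): F = (-16.5000, 1.2500).
Jacobian J = [[-v^2 - 5·v + 4, -2·u·v - 5·u], [-2·u·v - 2·u - 1, -u^2 + 2·v]].
At the point, J = [[9.2500, 4.0000], [-3.0000, -7.0000]] (det J = -52.7500).
Solving J·Δ = −F gives Δ = (2.0948, -0.7192).
Then the next iterate is (u, v)₁ = (0.0948, -2.2192).

(0.0948, -2.2192)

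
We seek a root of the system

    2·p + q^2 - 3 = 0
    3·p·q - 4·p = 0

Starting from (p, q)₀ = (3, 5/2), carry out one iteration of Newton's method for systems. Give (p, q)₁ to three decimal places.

(-58.500, 25.250)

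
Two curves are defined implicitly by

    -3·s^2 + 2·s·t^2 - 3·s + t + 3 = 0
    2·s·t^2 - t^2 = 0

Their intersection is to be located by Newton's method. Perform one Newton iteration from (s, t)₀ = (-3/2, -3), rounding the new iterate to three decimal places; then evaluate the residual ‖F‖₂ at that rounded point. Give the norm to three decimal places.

At (-3/2, -3): F = (-29.250, -36.000).
Jacobian J = [[-6·s + 2·t^2 - 3, 4·s·t + 1], [2·t^2, 4·s·t - 2·t]].
At the point, J = [[24.000, 19.000], [18.000, 24.000]] (det J = 234.000).
Solving J·Δ = −F gives Δ = (0.077, 1.442).
Then the next iterate is (s, t)₁ = (-1.423, -1.558).
Re-evaluating at (-1.423, -1.558): F = (-7.27206, -9.33564), so ‖F‖₂ = 11.834.

11.834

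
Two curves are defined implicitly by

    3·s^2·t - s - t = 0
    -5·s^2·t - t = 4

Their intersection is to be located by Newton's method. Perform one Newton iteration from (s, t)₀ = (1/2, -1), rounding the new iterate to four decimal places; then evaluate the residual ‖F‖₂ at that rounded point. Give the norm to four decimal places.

0.0557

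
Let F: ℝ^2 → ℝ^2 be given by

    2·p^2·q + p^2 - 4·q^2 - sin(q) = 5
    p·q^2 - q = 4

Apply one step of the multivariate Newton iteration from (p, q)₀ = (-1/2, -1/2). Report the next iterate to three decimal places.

At (-1/2, -1/2): F = (-5.52057, -3.625).
Jacobian J = [[4·p·q + 2·p, 2·p^2 - 8·q - cos(q)], [q^2, 2·p·q - 1]].
At the point, J = [[0.000, 3.62242], [0.250, -0.500]] (det J = -0.90560).
Solving J·Δ = −F gives Δ = (17.548, 1.524).
Then the next iterate is (p, q)₁ = (17.048, 1.024).

(17.048, 1.024)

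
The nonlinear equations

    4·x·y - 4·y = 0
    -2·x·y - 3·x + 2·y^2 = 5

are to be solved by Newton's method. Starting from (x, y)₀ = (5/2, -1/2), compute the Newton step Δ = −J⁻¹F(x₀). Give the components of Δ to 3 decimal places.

(-3.000, -0.500)

At (5/2, -1/2): F = (-3.000, -9.500).
Jacobian J = [[4·y, 4·x - 4], [-2·y - 3, -2·x + 4·y]].
At the point, J = [[-2.000, 6.000], [-2.000, -7.000]] (det J = 26.000).
Solving J·Δ = −F gives Δ = (-3.000, -0.500).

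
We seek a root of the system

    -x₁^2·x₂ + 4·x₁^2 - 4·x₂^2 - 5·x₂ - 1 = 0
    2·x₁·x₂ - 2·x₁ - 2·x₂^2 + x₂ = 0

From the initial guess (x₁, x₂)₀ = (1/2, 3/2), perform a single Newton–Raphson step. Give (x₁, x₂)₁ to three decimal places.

(-2.862, 0.034)

At (1/2, 3/2): F = (-16.875, -2.500).
Jacobian J = [[-2·x₁·x₂ + 8·x₁, -x₁^2 - 8·x₂ - 5], [2·x₂ - 2, 2·x₁ - 4·x₂ + 1]].
At the point, J = [[2.500, -17.250], [1.000, -4.000]] (det J = 7.250).
Solving J·Δ = −F gives Δ = (-3.362, -1.466).
Then the next iterate is (x₁, x₂)₁ = (-2.862, 0.034).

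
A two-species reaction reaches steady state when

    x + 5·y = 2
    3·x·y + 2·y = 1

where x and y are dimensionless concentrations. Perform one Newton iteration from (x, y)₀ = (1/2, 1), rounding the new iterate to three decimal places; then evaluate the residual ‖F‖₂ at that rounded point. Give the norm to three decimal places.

At (1/2, 1): F = (3.500, 2.500).
Jacobian J = [[1, 5], [3·y, 3·x + 2]].
At the point, J = [[1.000, 5.000], [3.000, 3.500]] (det J = -11.500).
Solving J·Δ = −F gives Δ = (-0.022, -0.696).
Then the next iterate is (x, y)₁ = (0.478, 0.304).
Re-evaluating at (0.478, 0.304): F = (-0.002, 0.04394), so ‖F‖₂ = 0.044.

0.044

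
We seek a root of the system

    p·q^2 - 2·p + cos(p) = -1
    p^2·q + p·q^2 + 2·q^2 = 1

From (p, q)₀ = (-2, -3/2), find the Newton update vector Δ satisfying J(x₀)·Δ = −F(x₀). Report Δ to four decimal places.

At (-2, -3/2): F = (0.083853, -7.0000).
Jacobian J = [[q^2 - sin(p) - 2, 2·p·q], [2·p·q + q^2, p^2 + 2·p·q + 4·q]].
At the point, J = [[1.159297, 6.0000], [8.2500, 4.0000]] (det J = -44.862810).
Solving J·Δ = −F gives Δ = (0.9437, -0.1963).

(0.9437, -0.1963)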